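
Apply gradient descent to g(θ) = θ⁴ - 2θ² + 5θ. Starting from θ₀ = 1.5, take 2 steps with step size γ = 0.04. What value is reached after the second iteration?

g′(θ) = 4θ³ - 4θ + 5
Step 1: g′(1.5) = 12.5; θ₁ = 1.5 − 0.04·12.5 = 1
Step 2: g′(1) = 5; θ₂ = 1 − 0.04·5 = 0.8

0.8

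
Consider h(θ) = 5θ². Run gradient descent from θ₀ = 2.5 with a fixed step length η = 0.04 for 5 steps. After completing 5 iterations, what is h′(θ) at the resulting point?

1.944

h′(θ) = 10θ
Step 1: h′(2.5) = 25; θ₁ = 2.5 − 0.04·25 = 1.5
Step 2: h′(1.5) = 15; θ₂ = 1.5 − 0.04·15 = 0.9
Step 3: h′(0.9) = 9; θ₃ = 0.9 − 0.04·9 = 0.54
Step 4: h′(0.54) = 5.4; θ₄ = 0.54 − 0.04·5.4 = 0.324
Step 5: h′(0.324) = 3.24; θ₅ = 0.324 − 0.04·3.24 = 0.1944
h′(θ) at (0.1944) = 1.944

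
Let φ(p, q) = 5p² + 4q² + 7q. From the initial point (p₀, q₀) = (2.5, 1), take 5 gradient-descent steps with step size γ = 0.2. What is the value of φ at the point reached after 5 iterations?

28.27253056

∇φ = (10p, 8q + 7)
(p₁, q₁) = (2.5, 1) − 0.2·(25, 15) = (-2.5, -2)
(p₂, q₂) = (-2.5, -2) − 0.2·(-25, -9) = (2.5, -0.2)
(p₃, q₃) = (2.5, -0.2) − 0.2·(25, 5.4) = (-2.5, -1.28)
(p₄, q₄) = (-2.5, -1.28) − 0.2·(-25, -3.24) = (2.5, -0.632)
(p₅, q₅) = (2.5, -0.632) − 0.2·(25, 1.944) = (-2.5, -1.0208)
φ(-2.5, -1.0208) = 28.27253056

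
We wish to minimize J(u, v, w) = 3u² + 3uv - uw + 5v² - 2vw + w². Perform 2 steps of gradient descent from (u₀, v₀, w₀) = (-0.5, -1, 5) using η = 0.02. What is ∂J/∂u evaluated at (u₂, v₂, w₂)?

∇J = (6u + 3v - w, 3u + 10v - 2w, -u - 2v + 2w)
Step 1: at (-0.5, -1, 5), ∇J = (-11, -21.5, 12.5) → (-0.5, -1, 5) − 0.02·(-11, -21.5, 12.5) = (-0.28, -0.57, 4.75)
Step 2: at (-0.28, -0.57, 4.75), ∇J = (-8.14, -16.04, 10.92) → (-0.28, -0.57, 4.75) − 0.02·(-8.14, -16.04, 10.92) = (-0.1172, -0.2492, 4.5316)
∂J/∂u at (-0.1172, -0.2492, 4.5316) = -5.9824

-5.9824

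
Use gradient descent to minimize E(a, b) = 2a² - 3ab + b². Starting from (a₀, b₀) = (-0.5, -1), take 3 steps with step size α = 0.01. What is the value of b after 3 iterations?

-0.9861755

∇E = (4a - 3b, -3a + 2b)
(a₁, b₁) = (-0.5, -1) − 0.01·(1, -0.5) = (-0.51, -0.995)
(a₂, b₂) = (-0.51, -0.995) − 0.01·(0.945, -0.46) = (-0.51945, -0.9904)
(a₃, b₃) = (-0.51945, -0.9904) − 0.01·(0.8934, -0.42245) = (-0.528384, -0.9861755)
b = -0.9861755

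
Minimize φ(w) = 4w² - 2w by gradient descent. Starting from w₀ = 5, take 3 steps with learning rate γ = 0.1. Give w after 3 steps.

φ′(w) = 8w - 2
w₁ = 5 − 0.1·38 = 1.2
w₂ = 1.2 − 0.1·7.6 = 0.44
w₃ = 0.44 − 0.1·1.52 = 0.288

0.288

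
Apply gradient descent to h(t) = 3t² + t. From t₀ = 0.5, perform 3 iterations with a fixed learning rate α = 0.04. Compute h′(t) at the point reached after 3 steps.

h′(t) = 6t + 1
t₁ = 0.5 − 0.04·4 = 0.34
t₂ = 0.34 − 0.04·3.04 = 0.2184
t₃ = 0.2184 − 0.04·2.3104 = 0.125984
h′(t) at (0.125984) = 1.755904

1.755904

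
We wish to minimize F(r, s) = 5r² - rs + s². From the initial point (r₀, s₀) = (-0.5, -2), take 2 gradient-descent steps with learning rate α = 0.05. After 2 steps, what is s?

∇F = (10r - s, -r + 2s)
(r₁, s₁) = (-0.5, -2) − 0.05·(-3, -3.5) = (-0.35, -1.825)
(r₂, s₂) = (-0.35, -1.825) − 0.05·(-1.675, -3.3) = (-0.26625, -1.66)
s = -1.66

-1.66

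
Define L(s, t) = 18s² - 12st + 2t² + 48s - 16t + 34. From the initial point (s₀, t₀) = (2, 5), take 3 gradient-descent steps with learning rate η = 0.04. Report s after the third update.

∇L = (36s - 12t + 48, -12s + 4t - 16)
Step 1: at (2, 5), ∇L = (60, -20) → (2, 5) − 0.04·(60, -20) = (-0.4, 5.8)
Step 2: at (-0.4, 5.8), ∇L = (-36, 12) → (-0.4, 5.8) − 0.04·(-36, 12) = (1.04, 5.32)
Step 3: at (1.04, 5.32), ∇L = (21.6, -7.2) → (1.04, 5.32) − 0.04·(21.6, -7.2) = (0.176, 5.608)
s = 0.176

0.176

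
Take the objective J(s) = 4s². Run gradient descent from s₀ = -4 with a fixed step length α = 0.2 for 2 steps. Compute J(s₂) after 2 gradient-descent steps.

J′(s) = 8s
Step 1: J′(-4) = -32; s₁ = -4 − 0.2·(-32) = 2.4
Step 2: J′(2.4) = 19.2; s₂ = 2.4 − 0.2·19.2 = -1.44
J(-1.44) = 8.2944

8.2944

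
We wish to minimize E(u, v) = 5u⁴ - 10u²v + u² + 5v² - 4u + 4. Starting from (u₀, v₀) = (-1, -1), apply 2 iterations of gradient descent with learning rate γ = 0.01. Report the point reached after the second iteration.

(-0.3713072, -0.69084)

∇E = (20u³ - 20uv + 2u - 4, -10u² + 10v)
Step 1: at (-1, -1), ∇E = (-46, -20) → (-1, -1) − 0.01·(-46, -20) = (-0.54, -0.8)
Step 2: at (-0.54, -0.8), ∇E = (-16.86928, -10.916) → (-0.54, -0.8) − 0.01·(-16.86928, -10.916) = (-0.3713072, -0.69084)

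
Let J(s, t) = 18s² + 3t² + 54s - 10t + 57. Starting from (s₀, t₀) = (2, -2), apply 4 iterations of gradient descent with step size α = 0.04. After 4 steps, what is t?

∇J = (36s + 54, 6t - 10)
(s₁, t₁) = (2, -2) − 0.04·(126, -22) = (-3.04, -1.12)
(s₂, t₂) = (-3.04, -1.12) − 0.04·(-55.44, -16.72) = (-0.8224, -0.4512)
(s₃, t₃) = (-0.8224, -0.4512) − 0.04·(24.3936, -12.7072) = (-1.798144, 0.057088)
(s₄, t₄) = (-1.798144, 0.057088) − 0.04·(-10.733184, -9.657472) = (-1.36881664, 0.44338688)
t = 0.44338688

0.44338688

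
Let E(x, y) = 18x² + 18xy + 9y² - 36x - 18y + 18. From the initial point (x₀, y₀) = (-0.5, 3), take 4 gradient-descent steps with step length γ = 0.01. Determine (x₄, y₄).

∇E = (36x + 18y - 36, 18x + 18y - 18)
(x₁, y₁) = (-0.5, 3) − 0.01·(0, 27) = (-0.5, 2.73)
(x₂, y₂) = (-0.5, 2.73) − 0.01·(-4.86, 22.14) = (-0.4514, 2.5086)
(x₃, y₃) = (-0.4514, 2.5086) − 0.01·(-7.0956, 19.0296) = (-0.380444, 2.318304)
(x₄, y₄) = (-0.380444, 2.318304) − 0.01·(-7.966512, 16.88148) = (-0.30077888, 2.1494892)

(-0.30077888, 2.1494892)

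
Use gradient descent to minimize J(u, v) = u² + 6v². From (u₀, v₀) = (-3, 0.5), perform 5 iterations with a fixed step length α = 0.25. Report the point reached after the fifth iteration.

(-0.09375, -16)

∇J = (2u, 12v)
(u₁, v₁) = (-3, 0.5) − 0.25·(-6, 6) = (-1.5, -1)
(u₂, v₂) = (-1.5, -1) − 0.25·(-3, -12) = (-0.75, 2)
(u₃, v₃) = (-0.75, 2) − 0.25·(-1.5, 24) = (-0.375, -4)
(u₄, v₄) = (-0.375, -4) − 0.25·(-0.75, -48) = (-0.1875, 8)
(u₅, v₅) = (-0.1875, 8) − 0.25·(-0.375, 96) = (-0.09375, -16)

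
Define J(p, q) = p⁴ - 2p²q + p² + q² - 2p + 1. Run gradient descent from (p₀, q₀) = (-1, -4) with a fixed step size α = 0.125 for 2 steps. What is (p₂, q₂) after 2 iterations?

∇J = (4p³ - 4pq + 2p - 2, -2p² + 2q)
(p₁, q₁) = (-1, -4) − 0.125·(-24, -10) = (2, -2.75)
(p₂, q₂) = (2, -2.75) − 0.125·(56, -13.5) = (-5, -1.0625)

(-5, -1.0625)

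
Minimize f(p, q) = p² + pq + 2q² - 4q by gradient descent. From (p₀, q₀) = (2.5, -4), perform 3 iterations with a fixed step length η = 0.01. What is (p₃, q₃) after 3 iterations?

∇f = (2p + q, p + 4q - 4)
(p₁, q₁) = (2.5, -4) − 0.01·(1, -17.5) = (2.49, -3.825)
(p₂, q₂) = (2.49, -3.825) − 0.01·(1.155, -16.81) = (2.47845, -3.6569)
(p₃, q₃) = (2.47845, -3.6569) − 0.01·(1.3, -16.14915) = (2.46545, -3.4954085)

(2.46545, -3.4954085)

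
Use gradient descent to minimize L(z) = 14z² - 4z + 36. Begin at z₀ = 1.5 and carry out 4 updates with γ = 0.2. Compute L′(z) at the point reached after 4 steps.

17014.3328

L′(z) = 28z - 4
Step 1: L′(1.5) = 38; z₁ = 1.5 − 0.2·38 = -6.1
Step 2: L′(-6.1) = -174.8; z₂ = -6.1 − 0.2·(-174.8) = 28.86
Step 3: L′(28.86) = 804.08; z₃ = 28.86 − 0.2·804.08 = -131.956
Step 4: L′(-131.956) = -3698.768; z₄ = -131.956 − 0.2·(-3698.768) = 607.7976
L′(z) at (607.7976) = 17014.3328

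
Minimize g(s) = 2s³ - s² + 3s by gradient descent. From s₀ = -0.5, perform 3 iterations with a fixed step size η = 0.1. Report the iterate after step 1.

-1.05

g′(s) = 6s² - 2s + 3
s₁ = -0.5 − 0.1·5.5 = -1.05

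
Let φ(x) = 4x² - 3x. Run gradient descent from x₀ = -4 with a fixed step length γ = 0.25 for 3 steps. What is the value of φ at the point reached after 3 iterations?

φ′(x) = 8x - 3
x₁ = -4 − 0.25·(-35) = 4.75
x₂ = 4.75 − 0.25·35 = -4
x₃ = -4 − 0.25·(-35) = 4.75
φ(4.75) = 76

76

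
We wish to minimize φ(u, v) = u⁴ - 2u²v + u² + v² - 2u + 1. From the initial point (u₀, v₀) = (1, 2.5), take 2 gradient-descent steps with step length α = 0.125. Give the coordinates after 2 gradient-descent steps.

∇φ = (4u³ - 4uv + 2u - 2, -2u² + 2v)
Step 1: at (1, 2.5), ∇φ = (-6, 3) → (1, 2.5) − 0.125·(-6, 3) = (1.75, 2.125)
Step 2: at (1.75, 2.125), ∇φ = (8.0625, -1.875) → (1.75, 2.125) − 0.125·(8.0625, -1.875) = (0.7421875, 2.359375)

(0.7421875, 2.359375)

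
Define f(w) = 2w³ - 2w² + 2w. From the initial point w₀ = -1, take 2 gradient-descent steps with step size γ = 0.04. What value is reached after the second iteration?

-2.322496

f′(w) = 6w² - 4w + 2
Step 1: f′(-1) = 12; w₁ = -1 − 0.04·12 = -1.48
Step 2: f′(-1.48) = 21.0624; w₂ = -1.48 − 0.04·21.0624 = -2.322496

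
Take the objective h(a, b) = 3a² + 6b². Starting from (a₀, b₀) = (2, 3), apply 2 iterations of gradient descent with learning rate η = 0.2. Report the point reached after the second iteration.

(0.08, 5.88)

∇h = (6a, 12b)
Step 1: at (2, 3), ∇h = (12, 36) → (2, 3) − 0.2·(12, 36) = (-0.4, -4.2)
Step 2: at (-0.4, -4.2), ∇h = (-2.4, -50.4) → (-0.4, -4.2) − 0.2·(-2.4, -50.4) = (0.08, 5.88)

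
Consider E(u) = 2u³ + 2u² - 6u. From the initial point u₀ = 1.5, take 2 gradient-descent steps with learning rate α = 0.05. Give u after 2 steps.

E′(u) = 6u² + 4u - 6
u₁ = 1.5 − 0.05·13.5 = 0.825
u₂ = 0.825 − 0.05·1.38375 = 0.7558125

0.7558125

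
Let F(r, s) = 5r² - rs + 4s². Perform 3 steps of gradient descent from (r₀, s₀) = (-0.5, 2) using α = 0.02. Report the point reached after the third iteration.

∇F = (10r - s, -r + 8s)
Step 1: at (-0.5, 2), ∇F = (-7, 16.5) → (-0.5, 2) − 0.02·(-7, 16.5) = (-0.36, 1.67)
Step 2: at (-0.36, 1.67), ∇F = (-5.27, 13.72) → (-0.36, 1.67) − 0.02·(-5.27, 13.72) = (-0.2546, 1.3956)
Step 3: at (-0.2546, 1.3956), ∇F = (-3.9416, 11.4194) → (-0.2546, 1.3956) − 0.02·(-3.9416, 11.4194) = (-0.175768, 1.167212)

(-0.175768, 1.167212)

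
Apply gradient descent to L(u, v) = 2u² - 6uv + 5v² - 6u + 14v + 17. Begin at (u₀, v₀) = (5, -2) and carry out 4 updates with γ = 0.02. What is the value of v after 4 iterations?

-0.14736896

∇L = (4u - 6v - 6, -6u + 10v + 14)
(u₁, v₁) = (5, -2) − 0.02·(26, -36) = (4.48, -1.28)
(u₂, v₂) = (4.48, -1.28) − 0.02·(19.6, -25.68) = (4.088, -0.7664)
(u₃, v₃) = (4.088, -0.7664) − 0.02·(14.9504, -18.192) = (3.788992, -0.40256)
(u₄, v₄) = (3.788992, -0.40256) − 0.02·(11.571328, -12.759552) = (3.55756544, -0.14736896)
v = -0.14736896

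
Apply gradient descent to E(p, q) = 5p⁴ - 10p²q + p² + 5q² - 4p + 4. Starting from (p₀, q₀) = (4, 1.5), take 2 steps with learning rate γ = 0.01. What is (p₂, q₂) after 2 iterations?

∇E = (20p³ - 20pq + 2p - 4, -10p² + 10q)
Step 1: at (4, 1.5), ∇E = (1164, -145) → (4, 1.5) − 0.01·(1164, -145) = (-7.64, 2.95)
Step 2: at (-7.64, 2.95), ∇E = (-8487.39488, -554.196) → (-7.64, 2.95) − 0.01·(-8487.39488, -554.196) = (77.2339488, 8.49196)

(77.2339488, 8.49196)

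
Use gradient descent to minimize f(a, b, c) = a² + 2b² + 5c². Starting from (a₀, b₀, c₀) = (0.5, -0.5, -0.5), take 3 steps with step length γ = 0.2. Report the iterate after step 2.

∇f = (2a, 4b, 10c)
(a₁, b₁, c₁) = (0.5, -0.5, -0.5) − 0.2·(1, -2, -5) = (0.3, -0.1, 0.5)
(a₂, b₂, c₂) = (0.3, -0.1, 0.5) − 0.2·(0.6, -0.4, 5) = (0.18, -0.02, -0.5)

(0.18, -0.02, -0.5)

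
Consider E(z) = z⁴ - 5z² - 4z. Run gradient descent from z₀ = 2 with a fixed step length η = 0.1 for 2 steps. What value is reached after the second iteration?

2.1088

E′(z) = 4z³ - 10z - 4
z₁ = 2 − 0.1·8 = 1.2
z₂ = 1.2 − 0.1·(-9.088) = 2.1088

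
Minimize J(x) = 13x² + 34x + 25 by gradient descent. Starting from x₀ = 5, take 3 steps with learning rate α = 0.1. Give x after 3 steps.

J′(x) = 26x + 34
x₁ = 5 − 0.1·164 = -11.4
x₂ = -11.4 − 0.1·(-262.4) = 14.84
x₃ = 14.84 − 0.1·419.84 = -27.144

-27.144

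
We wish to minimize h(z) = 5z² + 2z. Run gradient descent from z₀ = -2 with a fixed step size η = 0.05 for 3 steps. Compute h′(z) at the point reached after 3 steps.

h′(z) = 10z + 2
z₁ = -2 − 0.05·(-18) = -1.1
z₂ = -1.1 − 0.05·(-9) = -0.65
z₃ = -0.65 − 0.05·(-4.5) = -0.425
h′(z) at (-0.425) = -2.25

-2.25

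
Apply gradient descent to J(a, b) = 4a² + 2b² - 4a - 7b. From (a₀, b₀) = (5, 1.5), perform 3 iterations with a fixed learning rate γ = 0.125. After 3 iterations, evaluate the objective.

∇J = (8a - 4, 4b - 7)
(a₁, b₁) = (5, 1.5) − 0.125·(36, -1) = (0.5, 1.625)
(a₂, b₂) = (0.5, 1.625) − 0.125·(0, -0.5) = (0.5, 1.6875)
(a₃, b₃) = (0.5, 1.6875) − 0.125·(0, -0.25) = (0.5, 1.71875)
J(0.5, 1.71875) = -7.123046875

-7.123046875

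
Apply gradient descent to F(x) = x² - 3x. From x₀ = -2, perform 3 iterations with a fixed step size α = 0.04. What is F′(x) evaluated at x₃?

F′(x) = 2x - 3
Step 1: F′(-2) = -7; x₁ = -2 − 0.04·(-7) = -1.72
Step 2: F′(-1.72) = -6.44; x₂ = -1.72 − 0.04·(-6.44) = -1.4624
Step 3: F′(-1.4624) = -5.9248; x₃ = -1.4624 − 0.04·(-5.9248) = -1.225408
F′(x) at (-1.225408) = -5.450816

-5.450816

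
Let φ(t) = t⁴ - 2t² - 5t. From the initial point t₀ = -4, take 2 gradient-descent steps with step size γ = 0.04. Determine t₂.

-24.28992

φ′(t) = 4t³ - 4t - 5
Step 1: φ′(-4) = -245; t₁ = -4 − 0.04·(-245) = 5.8
Step 2: φ′(5.8) = 752.248; t₂ = 5.8 − 0.04·752.248 = -24.28992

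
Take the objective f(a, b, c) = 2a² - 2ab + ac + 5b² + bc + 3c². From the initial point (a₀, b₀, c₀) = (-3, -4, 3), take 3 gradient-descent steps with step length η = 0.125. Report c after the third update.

0.515625

∇f = (4a - 2b + c, -2a + 10b + c, a + b + 6c)
Step 1: at (-3, -4, 3), ∇f = (-1, -31, 11) → (-3, -4, 3) − 0.125·(-1, -31, 11) = (-2.875, -0.125, 1.625)
Step 2: at (-2.875, -0.125, 1.625), ∇f = (-9.625, 6.125, 6.75) → (-2.875, -0.125, 1.625) − 0.125·(-9.625, 6.125, 6.75) = (-1.671875, -0.890625, 0.78125)
Step 3: at (-1.671875, -0.890625, 0.78125), ∇f = (-4.125, -4.78125, 2.125) → (-1.671875, -0.890625, 0.78125) − 0.125·(-4.125, -4.78125, 2.125) = (-1.15625, -0.29296875, 0.515625)
c = 0.515625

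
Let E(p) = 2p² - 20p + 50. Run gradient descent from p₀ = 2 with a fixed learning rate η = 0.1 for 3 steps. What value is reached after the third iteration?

4.352

E′(p) = 4p - 20
p₁ = 2 − 0.1·(-12) = 3.2
p₂ = 3.2 − 0.1·(-7.2) = 3.92
p₃ = 3.92 − 0.1·(-4.32) = 4.352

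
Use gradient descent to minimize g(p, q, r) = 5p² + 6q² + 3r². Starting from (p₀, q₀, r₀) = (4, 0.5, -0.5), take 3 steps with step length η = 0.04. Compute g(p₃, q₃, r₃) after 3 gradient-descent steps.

3.906660860928

∇g = (10p, 12q, 6r)
(p₁, q₁, r₁) = (4, 0.5, -0.5) − 0.04·(40, 6, -3) = (2.4, 0.26, -0.38)
(p₂, q₂, r₂) = (2.4, 0.26, -0.38) − 0.04·(24, 3.12, -2.28) = (1.44, 0.1352, -0.2888)
(p₃, q₃, r₃) = (1.44, 0.1352, -0.2888) − 0.04·(14.4, 1.6224, -1.7328) = (0.864, 0.070304, -0.219488)
g(0.864, 0.070304, -0.219488) = 3.906660860928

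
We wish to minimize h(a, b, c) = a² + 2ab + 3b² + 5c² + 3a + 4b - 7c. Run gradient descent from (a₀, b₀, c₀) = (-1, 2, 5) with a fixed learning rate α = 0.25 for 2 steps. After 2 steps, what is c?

∇h = (2a + 2b + 3, 2a + 6b + 4, 10c - 7)
(a₁, b₁, c₁) = (-1, 2, 5) − 0.25·(5, 14, 43) = (-2.25, -1.5, -5.75)
(a₂, b₂, c₂) = (-2.25, -1.5, -5.75) − 0.25·(-4.5, -9.5, -64.5) = (-1.125, 0.875, 10.375)
c = 10.375

10.375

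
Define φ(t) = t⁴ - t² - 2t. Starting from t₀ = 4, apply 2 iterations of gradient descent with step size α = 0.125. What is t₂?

φ′(t) = 4t³ - 2t - 2
t₁ = 4 − 0.125·246 = -26.75
t₂ = -26.75 − 0.125·(-76513.6875) = 9537.4609375

9537.4609375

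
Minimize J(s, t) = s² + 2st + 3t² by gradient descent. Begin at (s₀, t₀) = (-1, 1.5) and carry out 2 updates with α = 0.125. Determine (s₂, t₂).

∇J = (2s + 2t, 2s + 6t)
Step 1: at (-1, 1.5), ∇J = (1, 7) → (-1, 1.5) − 0.125·(1, 7) = (-1.125, 0.625)
Step 2: at (-1.125, 0.625), ∇J = (-1, 1.5) → (-1.125, 0.625) − 0.125·(-1, 1.5) = (-1, 0.4375)

(-1, 0.4375)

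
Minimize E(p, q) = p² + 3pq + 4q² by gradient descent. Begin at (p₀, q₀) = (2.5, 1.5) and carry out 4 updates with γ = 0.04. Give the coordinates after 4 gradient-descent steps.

(1.5593728, -0.24574464)

∇E = (2p + 3q, 3p + 8q)
Step 1: at (2.5, 1.5), ∇E = (9.5, 19.5) → (2.5, 1.5) − 0.04·(9.5, 19.5) = (2.12, 0.72)
Step 2: at (2.12, 0.72), ∇E = (6.4, 12.12) → (2.12, 0.72) − 0.04·(6.4, 12.12) = (1.864, 0.2352)
Step 3: at (1.864, 0.2352), ∇E = (4.4336, 7.4736) → (1.864, 0.2352) − 0.04·(4.4336, 7.4736) = (1.686656, -0.063744)
Step 4: at (1.686656, -0.063744), ∇E = (3.18208, 4.550016) → (1.686656, -0.063744) − 0.04·(3.18208, 4.550016) = (1.5593728, -0.24574464)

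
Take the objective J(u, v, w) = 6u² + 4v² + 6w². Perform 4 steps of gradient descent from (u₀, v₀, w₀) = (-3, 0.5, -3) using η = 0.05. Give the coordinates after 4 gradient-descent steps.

∇J = (12u, 8v, 12w)
(u₁, v₁, w₁) = (-3, 0.5, -3) − 0.05·(-36, 4, -36) = (-1.2, 0.3, -1.2)
(u₂, v₂, w₂) = (-1.2, 0.3, -1.2) − 0.05·(-14.4, 2.4, -14.4) = (-0.48, 0.18, -0.48)
(u₃, v₃, w₃) = (-0.48, 0.18, -0.48) − 0.05·(-5.76, 1.44, -5.76) = (-0.192, 0.108, -0.192)
(u₄, v₄, w₄) = (-0.192, 0.108, -0.192) − 0.05·(-2.304, 0.864, -2.304) = (-0.0768, 0.0648, -0.0768)

(-0.0768, 0.0648, -0.0768)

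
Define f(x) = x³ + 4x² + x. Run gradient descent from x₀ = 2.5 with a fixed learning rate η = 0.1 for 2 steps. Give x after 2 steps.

f′(x) = 3x² + 8x + 1
x₁ = 2.5 − 0.1·39.75 = -1.475
x₂ = -1.475 − 0.1·(-4.273125) = -1.0476875

-1.0476875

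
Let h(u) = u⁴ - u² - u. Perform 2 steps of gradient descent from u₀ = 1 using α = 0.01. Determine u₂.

h′(u) = 4u³ - 2u - 1
u₁ = 1 − 0.01·1 = 0.99
u₂ = 0.99 − 0.01·0.901196 = 0.98098804

0.98098804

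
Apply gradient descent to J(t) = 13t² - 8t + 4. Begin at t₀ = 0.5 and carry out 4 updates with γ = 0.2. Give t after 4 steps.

60.148

J′(t) = 26t - 8
t₁ = 0.5 − 0.2·5 = -0.5
t₂ = -0.5 − 0.2·(-21) = 3.7
t₃ = 3.7 − 0.2·88.2 = -13.94
t₄ = -13.94 − 0.2·(-370.44) = 60.148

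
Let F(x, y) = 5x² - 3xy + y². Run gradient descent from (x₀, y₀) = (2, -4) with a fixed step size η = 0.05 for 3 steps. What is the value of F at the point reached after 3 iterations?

∇F = (10x - 3y, -3x + 2y)
(x₁, y₁) = (2, -4) − 0.05·(32, -14) = (0.4, -3.3)
(x₂, y₂) = (0.4, -3.3) − 0.05·(13.9, -7.8) = (-0.295, -2.91)
(x₃, y₃) = (-0.295, -2.91) − 0.05·(5.78, -4.935) = (-0.584, -2.66325)
F(-0.584, -2.66325) = 4.1321665625

4.1321665625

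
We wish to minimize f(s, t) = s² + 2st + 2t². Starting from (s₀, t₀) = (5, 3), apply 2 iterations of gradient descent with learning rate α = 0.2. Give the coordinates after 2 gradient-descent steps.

∇f = (2s + 2t, 2s + 4t)
Step 1: at (5, 3), ∇f = (16, 22) → (5, 3) − 0.2·(16, 22) = (1.8, -1.4)
Step 2: at (1.8, -1.4), ∇f = (0.8, -2) → (1.8, -1.4) − 0.2·(0.8, -2) = (1.64, -1)

(1.64, -1)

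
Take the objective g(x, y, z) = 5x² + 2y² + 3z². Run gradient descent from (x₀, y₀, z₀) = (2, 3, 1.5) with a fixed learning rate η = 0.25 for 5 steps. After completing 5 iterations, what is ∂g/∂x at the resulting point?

-151.875

∇g = (10x, 4y, 6z)
Step 1: at (2, 3, 1.5), ∇g = (20, 12, 9) → (2, 3, 1.5) − 0.25·(20, 12, 9) = (-3, 0, -0.75)
Step 2: at (-3, 0, -0.75), ∇g = (-30, 0, -4.5) → (-3, 0, -0.75) − 0.25·(-30, 0, -4.5) = (4.5, 0, 0.375)
Step 3: at (4.5, 0, 0.375), ∇g = (45, 0, 2.25) → (4.5, 0, 0.375) − 0.25·(45, 0, 2.25) = (-6.75, 0, -0.1875)
Step 4: at (-6.75, 0, -0.1875), ∇g = (-67.5, 0, -1.125) → (-6.75, 0, -0.1875) − 0.25·(-67.5, 0, -1.125) = (10.125, 0, 0.09375)
Step 5: at (10.125, 0, 0.09375), ∇g = (101.25, 0, 0.5625) → (10.125, 0, 0.09375) − 0.25·(101.25, 0, 0.5625) = (-15.1875, 0, -0.046875)
∂g/∂x at (-15.1875, 0, -0.046875) = -151.875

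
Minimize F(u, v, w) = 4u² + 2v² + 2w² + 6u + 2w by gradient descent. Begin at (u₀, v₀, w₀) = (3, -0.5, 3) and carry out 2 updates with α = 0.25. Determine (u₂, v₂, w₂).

∇F = (8u + 6, 4v, 4w + 2)
Step 1: at (3, -0.5, 3), ∇F = (30, -2, 14) → (3, -0.5, 3) − 0.25·(30, -2, 14) = (-4.5, 0, -0.5)
Step 2: at (-4.5, 0, -0.5), ∇F = (-30, 0, 0) → (-4.5, 0, -0.5) − 0.25·(-30, 0, 0) = (3, 0, -0.5)

(3, 0, -0.5)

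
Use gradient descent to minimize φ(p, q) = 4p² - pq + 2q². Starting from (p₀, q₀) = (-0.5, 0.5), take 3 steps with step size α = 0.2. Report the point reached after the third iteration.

(0.16, -0.032)

∇φ = (8p - q, -p + 4q)
Step 1: at (-0.5, 0.5), ∇φ = (-4.5, 2.5) → (-0.5, 0.5) − 0.2·(-4.5, 2.5) = (0.4, 0)
Step 2: at (0.4, 0), ∇φ = (3.2, -0.4) → (0.4, 0) − 0.2·(3.2, -0.4) = (-0.24, 0.08)
Step 3: at (-0.24, 0.08), ∇φ = (-2, 0.56) → (-0.24, 0.08) − 0.2·(-2, 0.56) = (0.16, -0.032)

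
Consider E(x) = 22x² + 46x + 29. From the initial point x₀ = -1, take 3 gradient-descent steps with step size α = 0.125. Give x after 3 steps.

-5.1875

E′(x) = 44x + 46
Step 1: E′(-1) = 2; x₁ = -1 − 0.125·2 = -1.25
Step 2: E′(-1.25) = -9; x₂ = -1.25 − 0.125·(-9) = -0.125
Step 3: E′(-0.125) = 40.5; x₃ = -0.125 − 0.125·40.5 = -5.1875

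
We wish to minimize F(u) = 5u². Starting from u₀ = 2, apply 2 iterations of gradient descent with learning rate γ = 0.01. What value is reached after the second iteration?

1.62

F′(u) = 10u
u₁ = 2 − 0.01·20 = 1.8
u₂ = 1.8 − 0.01·18 = 1.62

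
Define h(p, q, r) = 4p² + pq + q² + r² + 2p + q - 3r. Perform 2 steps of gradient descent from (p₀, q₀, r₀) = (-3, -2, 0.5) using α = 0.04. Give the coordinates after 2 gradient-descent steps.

(-1.3968, -1.5776, 0.6536)

∇h = (8p + q + 2, p + 2q + 1, 2r - 3)
Step 1: at (-3, -2, 0.5), ∇h = (-24, -6, -2) → (-3, -2, 0.5) − 0.04·(-24, -6, -2) = (-2.04, -1.76, 0.58)
Step 2: at (-2.04, -1.76, 0.58), ∇h = (-16.08, -4.56, -1.84) → (-2.04, -1.76, 0.58) − 0.04·(-16.08, -4.56, -1.84) = (-1.3968, -1.5776, 0.6536)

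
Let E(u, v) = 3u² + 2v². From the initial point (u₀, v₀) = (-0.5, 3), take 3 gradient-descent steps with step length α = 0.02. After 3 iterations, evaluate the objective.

∇E = (6u, 4v)
Step 1: at (-0.5, 3), ∇E = (-3, 12) → (-0.5, 3) − 0.02·(-3, 12) = (-0.44, 2.76)
Step 2: at (-0.44, 2.76), ∇E = (-2.64, 11.04) → (-0.44, 2.76) − 0.02·(-2.64, 11.04) = (-0.3872, 2.5392)
Step 3: at (-0.3872, 2.5392), ∇E = (-2.3232, 10.1568) → (-0.3872, 2.5392) − 0.02·(-2.3232, 10.1568) = (-0.340736, 2.336064)
E(-0.340736, 2.336064) = 11.26269308928

11.26269308928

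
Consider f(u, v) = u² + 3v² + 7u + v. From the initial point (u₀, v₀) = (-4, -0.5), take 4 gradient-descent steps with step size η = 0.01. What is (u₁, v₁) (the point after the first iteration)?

(-3.99, -0.48)

∇f = (2u + 7, 6v + 1)
Step 1: at (-4, -0.5), ∇f = (-1, -2) → (-4, -0.5) − 0.01·(-1, -2) = (-3.99, -0.48)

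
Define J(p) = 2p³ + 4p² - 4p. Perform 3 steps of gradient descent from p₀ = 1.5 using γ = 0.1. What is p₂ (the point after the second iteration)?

0.0165

J′(p) = 6p² + 8p - 4
Step 1: J′(1.5) = 21.5; p₁ = 1.5 − 0.1·21.5 = -0.65
Step 2: J′(-0.65) = -6.665; p₂ = -0.65 − 0.1·(-6.665) = 0.0165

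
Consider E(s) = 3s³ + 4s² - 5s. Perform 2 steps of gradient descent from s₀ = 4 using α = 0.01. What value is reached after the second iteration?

1.684831

E′(s) = 9s² + 8s - 5
Step 1: E′(4) = 171; s₁ = 4 − 0.01·171 = 2.29
Step 2: E′(2.29) = 60.5169; s₂ = 2.29 − 0.01·60.5169 = 1.684831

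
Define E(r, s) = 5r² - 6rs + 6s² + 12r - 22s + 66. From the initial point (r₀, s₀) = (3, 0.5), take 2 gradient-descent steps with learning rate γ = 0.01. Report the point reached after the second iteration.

∇E = (10r - 6s + 12, -6r + 12s - 22)
Step 1: at (3, 0.5), ∇E = (39, -34) → (3, 0.5) − 0.01·(39, -34) = (2.61, 0.84)
Step 2: at (2.61, 0.84), ∇E = (33.06, -27.58) → (2.61, 0.84) − 0.01·(33.06, -27.58) = (2.2794, 1.1158)

(2.2794, 1.1158)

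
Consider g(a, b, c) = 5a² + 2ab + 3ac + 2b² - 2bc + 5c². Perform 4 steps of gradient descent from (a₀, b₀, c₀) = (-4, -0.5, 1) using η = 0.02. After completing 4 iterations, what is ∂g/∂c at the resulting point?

3.18704944

∇g = (10a + 2b + 3c, 2a + 4b - 2c, 3a - 2b + 10c)
Step 1: at (-4, -0.5, 1), ∇g = (-38, -12, -1) → (-4, -0.5, 1) − 0.02·(-38, -12, -1) = (-3.24, -0.26, 1.02)
Step 2: at (-3.24, -0.26, 1.02), ∇g = (-29.86, -9.56, 1) → (-3.24, -0.26, 1.02) − 0.02·(-29.86, -9.56, 1) = (-2.6428, -0.0688, 1)
Step 3: at (-2.6428, -0.0688, 1), ∇g = (-23.5656, -7.5608, 2.2092) → (-2.6428, -0.0688, 1) − 0.02·(-23.5656, -7.5608, 2.2092) = (-2.171488, 0.082416, 0.955816)
Step 4: at (-2.171488, 0.082416, 0.955816), ∇g = (-18.6826, -5.924944, 2.878864) → (-2.171488, 0.082416, 0.955816) − 0.02·(-18.6826, -5.924944, 2.878864) = (-1.797836, 0.20091488, 0.89823872)
∂g/∂c at (-1.797836, 0.20091488, 0.89823872) = 3.18704944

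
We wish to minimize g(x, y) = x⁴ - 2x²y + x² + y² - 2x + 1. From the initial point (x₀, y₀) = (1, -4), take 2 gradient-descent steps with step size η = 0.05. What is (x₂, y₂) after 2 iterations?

∇g = (4x³ - 4xy + 2x - 2, -2x² + 2y)
Step 1: at (1, -4), ∇g = (20, -10) → (1, -4) − 0.05·(20, -10) = (0, -3.5)
Step 2: at (0, -3.5), ∇g = (-2, -7) → (0, -3.5) − 0.05·(-2, -7) = (0.1, -3.15)

(0.1, -3.15)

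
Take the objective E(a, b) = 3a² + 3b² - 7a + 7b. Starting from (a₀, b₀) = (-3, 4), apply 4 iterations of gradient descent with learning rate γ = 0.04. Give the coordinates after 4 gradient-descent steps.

(-0.223424, 0.55704576)

∇E = (6a - 7, 6b + 7)
(a₁, b₁) = (-3, 4) − 0.04·(-25, 31) = (-2, 2.76)
(a₂, b₂) = (-2, 2.76) − 0.04·(-19, 23.56) = (-1.24, 1.8176)
(a₃, b₃) = (-1.24, 1.8176) − 0.04·(-14.44, 17.9056) = (-0.6624, 1.101376)
(a₄, b₄) = (-0.6624, 1.101376) − 0.04·(-10.9744, 13.608256) = (-0.223424, 0.55704576)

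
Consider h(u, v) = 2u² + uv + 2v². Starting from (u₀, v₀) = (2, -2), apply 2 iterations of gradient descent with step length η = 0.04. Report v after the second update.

∇h = (4u + v, u + 4v)
Step 1: at (2, -2), ∇h = (6, -6) → (2, -2) − 0.04·(6, -6) = (1.76, -1.76)
Step 2: at (1.76, -1.76), ∇h = (5.28, -5.28) → (1.76, -1.76) − 0.04·(5.28, -5.28) = (1.5488, -1.5488)
v = -1.5488

-1.5488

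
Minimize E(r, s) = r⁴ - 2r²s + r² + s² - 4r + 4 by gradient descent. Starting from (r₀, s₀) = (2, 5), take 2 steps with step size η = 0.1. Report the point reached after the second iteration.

(-0.7648, 5.408)

∇E = (4r³ - 4rs + 2r - 4, -2r² + 2s)
Step 1: at (2, 5), ∇E = (-8, 2) → (2, 5) − 0.1·(-8, 2) = (2.8, 4.8)
Step 2: at (2.8, 4.8), ∇E = (35.648, -6.08) → (2.8, 4.8) − 0.1·(35.648, -6.08) = (-0.7648, 5.408)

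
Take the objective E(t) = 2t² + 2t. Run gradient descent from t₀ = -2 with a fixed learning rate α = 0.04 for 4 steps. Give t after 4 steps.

E′(t) = 4t + 2
Step 1: E′(-2) = -6; t₁ = -2 − 0.04·(-6) = -1.76
Step 2: E′(-1.76) = -5.04; t₂ = -1.76 − 0.04·(-5.04) = -1.5584
Step 3: E′(-1.5584) = -4.2336; t₃ = -1.5584 − 0.04·(-4.2336) = -1.389056
Step 4: E′(-1.389056) = -3.556224; t₄ = -1.389056 − 0.04·(-3.556224) = -1.24680704

-1.24680704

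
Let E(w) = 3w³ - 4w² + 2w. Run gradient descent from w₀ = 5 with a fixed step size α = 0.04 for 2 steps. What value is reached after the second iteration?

-5.567744

E′(w) = 9w² - 8w + 2
Step 1: E′(5) = 187; w₁ = 5 − 0.04·187 = -2.48
Step 2: E′(-2.48) = 77.1936; w₂ = -2.48 − 0.04·77.1936 = -5.567744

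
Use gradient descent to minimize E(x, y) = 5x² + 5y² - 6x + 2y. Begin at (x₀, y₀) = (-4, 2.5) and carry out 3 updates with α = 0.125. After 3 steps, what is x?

0.671875

∇E = (10x - 6, 10y + 2)
(x₁, y₁) = (-4, 2.5) − 0.125·(-46, 27) = (1.75, -0.875)
(x₂, y₂) = (1.75, -0.875) − 0.125·(11.5, -6.75) = (0.3125, -0.03125)
(x₃, y₃) = (0.3125, -0.03125) − 0.125·(-2.875, 1.6875) = (0.671875, -0.2421875)
x = 0.671875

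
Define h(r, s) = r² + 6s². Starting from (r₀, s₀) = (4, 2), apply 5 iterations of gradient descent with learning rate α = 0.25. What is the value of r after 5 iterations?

0.125

∇h = (2r, 12s)
Step 1: at (4, 2), ∇h = (8, 24) → (4, 2) − 0.25·(8, 24) = (2, -4)
Step 2: at (2, -4), ∇h = (4, -48) → (2, -4) − 0.25·(4, -48) = (1, 8)
Step 3: at (1, 8), ∇h = (2, 96) → (1, 8) − 0.25·(2, 96) = (0.5, -16)
Step 4: at (0.5, -16), ∇h = (1, -192) → (0.5, -16) − 0.25·(1, -192) = (0.25, 32)
Step 5: at (0.25, 32), ∇h = (0.5, 384) → (0.25, 32) − 0.25·(0.5, 384) = (0.125, -64)
r = 0.125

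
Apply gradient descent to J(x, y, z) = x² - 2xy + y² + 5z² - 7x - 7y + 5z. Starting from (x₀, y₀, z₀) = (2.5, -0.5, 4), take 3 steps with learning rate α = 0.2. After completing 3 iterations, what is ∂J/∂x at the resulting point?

-6.952

∇J = (2x - 2y - 7, -2x + 2y - 7, 10z + 5)
Step 1: at (2.5, -0.5, 4), ∇J = (-1, -13, 45) → (2.5, -0.5, 4) − 0.2·(-1, -13, 45) = (2.7, 2.1, -5)
Step 2: at (2.7, 2.1, -5), ∇J = (-5.8, -8.2, -45) → (2.7, 2.1, -5) − 0.2·(-5.8, -8.2, -45) = (3.86, 3.74, 4)
Step 3: at (3.86, 3.74, 4), ∇J = (-6.76, -7.24, 45) → (3.86, 3.74, 4) − 0.2·(-6.76, -7.24, 45) = (5.212, 5.188, -5)
∂J/∂x at (5.212, 5.188, -5) = -6.952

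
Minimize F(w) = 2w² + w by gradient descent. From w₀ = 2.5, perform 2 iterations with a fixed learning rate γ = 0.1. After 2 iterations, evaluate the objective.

1.8352

F′(w) = 4w + 1
w₁ = 2.5 − 0.1·11 = 1.4
w₂ = 1.4 − 0.1·6.6 = 0.74
F(0.74) = 1.8352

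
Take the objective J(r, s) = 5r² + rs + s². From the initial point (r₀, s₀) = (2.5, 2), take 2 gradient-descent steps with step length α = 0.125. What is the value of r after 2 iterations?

0.0703125

∇J = (10r + s, r + 2s)
Step 1: at (2.5, 2), ∇J = (27, 6.5) → (2.5, 2) − 0.125·(27, 6.5) = (-0.875, 1.1875)
Step 2: at (-0.875, 1.1875), ∇J = (-7.5625, 1.5) → (-0.875, 1.1875) − 0.125·(-7.5625, 1.5) = (0.0703125, 1)
r = 0.0703125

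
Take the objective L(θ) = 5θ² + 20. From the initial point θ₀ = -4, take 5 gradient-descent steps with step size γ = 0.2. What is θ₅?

L′(θ) = 10θ
θ₁ = -4 − 0.2·(-40) = 4
θ₂ = 4 − 0.2·40 = -4
θ₃ = -4 − 0.2·(-40) = 4
θ₄ = 4 − 0.2·40 = -4
θ₅ = -4 − 0.2·(-40) = 4

4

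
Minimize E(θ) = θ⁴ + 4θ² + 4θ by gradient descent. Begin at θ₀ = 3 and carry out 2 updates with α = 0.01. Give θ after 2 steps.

1.29236224

E′(θ) = 4θ³ + 8θ + 4
Step 1: E′(3) = 136; θ₁ = 3 − 0.01·136 = 1.64
Step 2: E′(1.64) = 34.763776; θ₂ = 1.64 − 0.01·34.763776 = 1.29236224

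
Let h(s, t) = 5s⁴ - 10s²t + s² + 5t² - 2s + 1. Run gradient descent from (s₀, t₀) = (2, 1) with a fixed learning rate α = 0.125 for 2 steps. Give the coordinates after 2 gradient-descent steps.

(5648.4765625, 218.265625)

∇h = (20s³ - 20st + 2s - 2, -10s² + 10t)
(s₁, t₁) = (2, 1) − 0.125·(122, -30) = (-13.25, 4.75)
(s₂, t₂) = (-13.25, 4.75) − 0.125·(-45293.8125, -1708.125) = (5648.4765625, 218.265625)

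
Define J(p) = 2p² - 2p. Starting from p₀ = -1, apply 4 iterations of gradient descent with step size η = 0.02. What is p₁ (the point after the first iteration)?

-0.88

J′(p) = 4p - 2
p₁ = -1 − 0.02·(-6) = -0.88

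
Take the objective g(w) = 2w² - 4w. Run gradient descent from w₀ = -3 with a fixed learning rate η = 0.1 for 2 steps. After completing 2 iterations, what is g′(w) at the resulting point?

-5.76

g′(w) = 4w - 4
Step 1: g′(-3) = -16; w₁ = -3 − 0.1·(-16) = -1.4
Step 2: g′(-1.4) = -9.6; w₂ = -1.4 − 0.1·(-9.6) = -0.44
g′(w) at (-0.44) = -5.76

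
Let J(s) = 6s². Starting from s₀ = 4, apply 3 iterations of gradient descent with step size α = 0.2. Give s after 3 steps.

J′(s) = 12s
Step 1: J′(4) = 48; s₁ = 4 − 0.2·48 = -5.6
Step 2: J′(-5.6) = -67.2; s₂ = -5.6 − 0.2·(-67.2) = 7.84
Step 3: J′(7.84) = 94.08; s₃ = 7.84 − 0.2·94.08 = -10.976

-10.976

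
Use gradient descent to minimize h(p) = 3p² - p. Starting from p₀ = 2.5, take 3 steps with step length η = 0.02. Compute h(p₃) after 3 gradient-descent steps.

7.501933417472

h′(p) = 6p - 1
Step 1: h′(2.5) = 14; p₁ = 2.5 − 0.02·14 = 2.22
Step 2: h′(2.22) = 12.32; p₂ = 2.22 − 0.02·12.32 = 1.9736
Step 3: h′(1.9736) = 10.8416; p₃ = 1.9736 − 0.02·10.8416 = 1.756768
h(1.756768) = 7.501933417472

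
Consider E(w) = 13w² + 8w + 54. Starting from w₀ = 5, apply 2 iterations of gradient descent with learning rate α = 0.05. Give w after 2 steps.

E′(w) = 26w + 8
w₁ = 5 − 0.05·138 = -1.9
w₂ = -1.9 − 0.05·(-41.4) = 0.17

0.17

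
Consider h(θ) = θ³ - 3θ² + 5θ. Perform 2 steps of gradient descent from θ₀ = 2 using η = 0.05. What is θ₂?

h′(θ) = 3θ² - 6θ + 5
θ₁ = 2 − 0.05·5 = 1.75
θ₂ = 1.75 − 0.05·3.6875 = 1.565625

1.565625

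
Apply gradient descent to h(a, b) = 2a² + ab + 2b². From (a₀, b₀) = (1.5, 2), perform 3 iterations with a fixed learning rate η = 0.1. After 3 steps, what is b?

∇h = (4a + b, a + 4b)
Step 1: at (1.5, 2), ∇h = (8, 9.5) → (1.5, 2) − 0.1·(8, 9.5) = (0.7, 1.05)
Step 2: at (0.7, 1.05), ∇h = (3.85, 4.9) → (0.7, 1.05) − 0.1·(3.85, 4.9) = (0.315, 0.56)
Step 3: at (0.315, 0.56), ∇h = (1.82, 2.555) → (0.315, 0.56) − 0.1·(1.82, 2.555) = (0.133, 0.3045)
b = 0.3045

0.3045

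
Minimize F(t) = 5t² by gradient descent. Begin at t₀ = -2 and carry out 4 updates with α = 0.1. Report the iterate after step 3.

0

F′(t) = 10t
t₁ = -2 − 0.1·(-20) = 0
t₂ = 0 − 0.1·0 = 0
t₃ = 0 − 0.1·0 = 0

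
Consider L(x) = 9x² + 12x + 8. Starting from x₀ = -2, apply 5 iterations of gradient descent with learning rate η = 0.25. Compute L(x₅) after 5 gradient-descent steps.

4413679.765625

L′(x) = 18x + 12
Step 1: L′(-2) = -24; x₁ = -2 − 0.25·(-24) = 4
Step 2: L′(4) = 84; x₂ = 4 − 0.25·84 = -17
Step 3: L′(-17) = -294; x₃ = -17 − 0.25·(-294) = 56.5
Step 4: L′(56.5) = 1029; x₄ = 56.5 − 0.25·1029 = -200.75
Step 5: L′(-200.75) = -3601.5; x₅ = -200.75 − 0.25·(-3601.5) = 699.625
L(699.625) = 4413679.765625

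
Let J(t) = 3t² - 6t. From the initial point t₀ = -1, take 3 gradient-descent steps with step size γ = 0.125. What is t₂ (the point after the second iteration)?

J′(t) = 6t - 6
Step 1: J′(-1) = -12; t₁ = -1 − 0.125·(-12) = 0.5
Step 2: J′(0.5) = -3; t₂ = 0.5 − 0.125·(-3) = 0.875

0.875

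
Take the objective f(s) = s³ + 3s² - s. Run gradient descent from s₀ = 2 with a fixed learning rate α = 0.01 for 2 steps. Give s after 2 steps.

f′(s) = 3s² + 6s - 1
Step 1: f′(2) = 23; s₁ = 2 − 0.01·23 = 1.77
Step 2: f′(1.77) = 19.0187; s₂ = 1.77 − 0.01·19.0187 = 1.579813

1.579813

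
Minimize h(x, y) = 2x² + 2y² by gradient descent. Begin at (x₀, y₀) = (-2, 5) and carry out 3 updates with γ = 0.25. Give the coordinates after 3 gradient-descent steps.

∇h = (4x, 4y)
(x₁, y₁) = (-2, 5) − 0.25·(-8, 20) = (0, 0)
(x₂, y₂) = (0, 0) − 0.25·(0, 0) = (0, 0)
(x₃, y₃) = (0, 0) − 0.25·(0, 0) = (0, 0)

(0, 0)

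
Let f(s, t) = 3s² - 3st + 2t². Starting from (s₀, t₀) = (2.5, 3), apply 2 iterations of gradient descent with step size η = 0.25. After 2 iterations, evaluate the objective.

∇f = (6s - 3t, -3s + 4t)
Step 1: at (2.5, 3), ∇f = (6, 4.5) → (2.5, 3) − 0.25·(6, 4.5) = (1, 1.875)
Step 2: at (1, 1.875), ∇f = (0.375, 4.5) → (1, 1.875) − 0.25·(0.375, 4.5) = (0.90625, 0.75)
f(0.90625, 0.75) = 1.5498046875

1.5498046875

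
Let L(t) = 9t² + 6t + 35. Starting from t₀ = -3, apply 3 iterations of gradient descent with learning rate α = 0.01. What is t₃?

L′(t) = 18t + 6
Step 1: L′(-3) = -48; t₁ = -3 − 0.01·(-48) = -2.52
Step 2: L′(-2.52) = -39.36; t₂ = -2.52 − 0.01·(-39.36) = -2.1264
Step 3: L′(-2.1264) = -32.2752; t₃ = -2.1264 − 0.01·(-32.2752) = -1.803648

-1.803648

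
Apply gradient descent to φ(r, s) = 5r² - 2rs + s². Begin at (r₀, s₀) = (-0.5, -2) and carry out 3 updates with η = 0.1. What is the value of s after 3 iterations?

-1.22

∇φ = (10r - 2s, -2r + 2s)
(r₁, s₁) = (-0.5, -2) − 0.1·(-1, -3) = (-0.4, -1.7)
(r₂, s₂) = (-0.4, -1.7) − 0.1·(-0.6, -2.6) = (-0.34, -1.44)
(r₃, s₃) = (-0.34, -1.44) − 0.1·(-0.52, -2.2) = (-0.288, -1.22)
s = -1.22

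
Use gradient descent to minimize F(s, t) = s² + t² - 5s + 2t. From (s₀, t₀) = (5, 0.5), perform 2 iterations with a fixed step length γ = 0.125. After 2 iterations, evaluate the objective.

-4.560546875

∇F = (2s - 5, 2t + 2)
Step 1: at (5, 0.5), ∇F = (5, 3) → (5, 0.5) − 0.125·(5, 3) = (4.375, 0.125)
Step 2: at (4.375, 0.125), ∇F = (3.75, 2.25) → (4.375, 0.125) − 0.125·(3.75, 2.25) = (3.90625, -0.15625)
F(3.90625, -0.15625) = -4.560546875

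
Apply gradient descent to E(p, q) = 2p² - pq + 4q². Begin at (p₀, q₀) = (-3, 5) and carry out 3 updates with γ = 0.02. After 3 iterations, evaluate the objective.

46.855009270336

∇E = (4p - q, -p + 8q)
(p₁, q₁) = (-3, 5) − 0.02·(-17, 43) = (-2.66, 4.14)
(p₂, q₂) = (-2.66, 4.14) − 0.02·(-14.78, 35.78) = (-2.3644, 3.4244)
(p₃, q₃) = (-2.3644, 3.4244) − 0.02·(-12.882, 29.7596) = (-2.10676, 2.829208)
E(-2.10676, 2.829208) = 46.855009270336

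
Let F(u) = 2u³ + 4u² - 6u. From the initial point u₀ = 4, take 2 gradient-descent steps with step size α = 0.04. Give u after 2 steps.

F′(u) = 6u² + 8u - 6
u₁ = 4 − 0.04·122 = -0.88
u₂ = -0.88 − 0.04·(-8.3936) = -0.544256

-0.544256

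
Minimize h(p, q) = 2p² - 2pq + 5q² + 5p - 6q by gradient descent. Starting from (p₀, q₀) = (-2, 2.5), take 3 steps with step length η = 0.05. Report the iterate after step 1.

∇h = (4p - 2q + 5, -2p + 10q - 6)
(p₁, q₁) = (-2, 2.5) − 0.05·(-8, 23) = (-1.6, 1.35)

(-1.6, 1.35)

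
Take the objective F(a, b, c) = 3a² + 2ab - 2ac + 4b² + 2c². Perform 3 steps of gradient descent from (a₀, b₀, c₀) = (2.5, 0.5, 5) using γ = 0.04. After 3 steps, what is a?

∇F = (6a + 2b - 2c, 2a + 8b, -2a + 4c)
(a₁, b₁, c₁) = (2.5, 0.5, 5) − 0.04·(6, 9, 15) = (2.26, 0.14, 4.4)
(a₂, b₂, c₂) = (2.26, 0.14, 4.4) − 0.04·(5.04, 5.64, 13.08) = (2.0584, -0.0856, 3.8768)
(a₃, b₃, c₃) = (2.0584, -0.0856, 3.8768) − 0.04·(4.4256, 3.432, 11.3904) = (1.881376, -0.22288, 3.421184)
a = 1.881376

1.881376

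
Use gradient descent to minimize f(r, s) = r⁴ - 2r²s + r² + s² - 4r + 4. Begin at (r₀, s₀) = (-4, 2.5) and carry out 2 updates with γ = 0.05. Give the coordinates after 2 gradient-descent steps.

∇f = (4r³ - 4rs + 2r - 4, -2r² + 2s)
(r₁, s₁) = (-4, 2.5) − 0.05·(-228, -27) = (7.4, 3.85)
(r₂, s₂) = (7.4, 3.85) − 0.05·(1517.736, -101.82) = (-68.4868, 8.941)

(-68.4868, 8.941)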